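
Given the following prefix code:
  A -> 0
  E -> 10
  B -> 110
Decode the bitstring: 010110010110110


Decoding step by step:
Bits 0 -> A
Bits 10 -> E
Bits 110 -> B
Bits 0 -> A
Bits 10 -> E
Bits 110 -> B
Bits 110 -> B


Decoded message: AEBAEBB


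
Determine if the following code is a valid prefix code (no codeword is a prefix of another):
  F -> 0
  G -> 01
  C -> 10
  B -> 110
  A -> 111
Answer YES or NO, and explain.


Checking each pair (does one codeword prefix another?):
  F='0' vs G='01': prefix -- VIOLATION

NO -- this is NOT a valid prefix code. F (0) is a prefix of G (01).


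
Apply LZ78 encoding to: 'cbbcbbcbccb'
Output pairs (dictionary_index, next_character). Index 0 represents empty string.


LZ78 encoding steps:
Dictionary: {0: ''}
Step 1: w='' (idx 0), next='c' -> output (0, 'c'), add 'c' as idx 1
Step 2: w='' (idx 0), next='b' -> output (0, 'b'), add 'b' as idx 2
Step 3: w='b' (idx 2), next='c' -> output (2, 'c'), add 'bc' as idx 3
Step 4: w='b' (idx 2), next='b' -> output (2, 'b'), add 'bb' as idx 4
Step 5: w='c' (idx 1), next='b' -> output (1, 'b'), add 'cb' as idx 5
Step 6: w='c' (idx 1), next='c' -> output (1, 'c'), add 'cc' as idx 6
Step 7: w='b' (idx 2), end of input -> output (2, '')


Encoded: [(0, 'c'), (0, 'b'), (2, 'c'), (2, 'b'), (1, 'b'), (1, 'c'), (2, '')]


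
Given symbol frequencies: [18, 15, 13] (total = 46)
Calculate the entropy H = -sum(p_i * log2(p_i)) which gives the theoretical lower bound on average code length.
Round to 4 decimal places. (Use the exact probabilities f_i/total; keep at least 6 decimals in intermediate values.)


Per-symbol terms -p_i * log2(p_i) with p_i = f_i/46:
  p = 18/46 = 0.391304: log2(p) = -1.353637, -p*log2(p) = 0.529684
  p = 15/46 = 0.326087: log2(p) = -1.616671, -p*log2(p) = 0.527175
  p = 13/46 = 0.282609: log2(p) = -1.823122, -p*log2(p) = 0.515230
H = 0.529684 + 0.527175 + 0.515230 = 1.572089

H = 1.5721 bits/symbol


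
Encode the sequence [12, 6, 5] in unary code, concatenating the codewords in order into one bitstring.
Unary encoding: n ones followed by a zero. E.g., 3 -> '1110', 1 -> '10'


Encode each number as n ones followed by a terminating 0:
  12 -> 1111111111110 (13 bits)
  6 -> 1111110 (7 bits)
  5 -> 111110 (6 bits)
Total length = 13 + 7 + 6 = 26 bits.

Unary([12, 6, 5]) = 11111111111101111110111110 (26 bits)


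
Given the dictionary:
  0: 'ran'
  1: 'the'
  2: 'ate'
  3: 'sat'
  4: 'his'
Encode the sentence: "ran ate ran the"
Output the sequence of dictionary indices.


Look up each word in the dictionary:
  'ran' -> 0
  'ate' -> 2
  'ran' -> 0
  'the' -> 1

Encoded: [0, 2, 0, 1]


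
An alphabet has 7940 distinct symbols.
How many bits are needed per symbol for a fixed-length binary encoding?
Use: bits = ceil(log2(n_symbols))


log2(7940) = 12.9549
Bracket: 2^12 = 4096 < 7940 <= 2^13 = 8192
So ceil(log2(7940)) = 13

bits = ceil(log2(7940)) = ceil(12.9549) = 13 bits


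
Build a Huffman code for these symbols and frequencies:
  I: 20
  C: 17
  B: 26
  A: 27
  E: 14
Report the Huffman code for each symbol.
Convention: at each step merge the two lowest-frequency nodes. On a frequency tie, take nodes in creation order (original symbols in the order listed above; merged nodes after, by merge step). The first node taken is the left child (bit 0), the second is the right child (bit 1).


Huffman tree construction:
Step 1: Merge E(14) + C(17) = 31
Step 2: Merge I(20) + B(26) = 46
Step 3: Merge A(27) + (E+C)(31) = 58
Step 4: Merge (I+B)(46) + (A+(E+C))(58) = 104
Read each symbol's code off the tree from the root (left child = 0, right child = 1).

Codes:
  I: 00 (length 2)
  C: 111 (length 3)
  B: 01 (length 2)
  A: 10 (length 2)
  E: 110 (length 3)
Average code length: 239/104 = 2.2981 bits/symbol


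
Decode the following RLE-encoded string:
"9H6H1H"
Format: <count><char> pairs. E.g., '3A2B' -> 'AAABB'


Expanding each <count><char> pair:
  9H -> 'HHHHHHHHH'
  6H -> 'HHHHHH'
  1H -> 'H'

Decoded = HHHHHHHHHHHHHHHH


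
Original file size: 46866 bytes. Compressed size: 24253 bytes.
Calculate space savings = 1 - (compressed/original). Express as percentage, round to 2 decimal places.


ratio = compressed/original = 24253/46866 = 0.517497
savings = 1 - ratio = 1 - 0.517497 = 0.482503
as a percentage: 0.482503 * 100 = 48.25%

Space savings = 1 - 24253/46866 = 48.25%


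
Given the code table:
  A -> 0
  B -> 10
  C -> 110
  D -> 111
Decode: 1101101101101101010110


Decoding:
110 -> C
110 -> C
110 -> C
110 -> C
110 -> C
10 -> B
10 -> B
110 -> C


Result: CCCCCBBC


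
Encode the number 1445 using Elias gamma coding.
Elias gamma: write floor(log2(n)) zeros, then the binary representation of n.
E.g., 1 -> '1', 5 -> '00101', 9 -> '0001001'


num_bits = floor(log2(1445)) + 1 = 11
leading_zeros = num_bits - 1 = 10
binary(1445) = 10110100101

Elias gamma(1445) = '0000000000' + '10110100101' = 000000000010110100101 (21 bits)


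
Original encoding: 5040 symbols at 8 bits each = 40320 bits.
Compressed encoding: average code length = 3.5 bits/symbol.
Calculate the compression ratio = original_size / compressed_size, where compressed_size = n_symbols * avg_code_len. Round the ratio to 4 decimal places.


original_size = n_symbols * orig_bits = 5040 * 8 = 40320 bits
compressed_size = n_symbols * avg_code_len = 5040 * 3.5 = 17640.0 bits
ratio = original_size / compressed_size = 40320 / 17640.0 = 2.2857

Compression ratio = 2.2857


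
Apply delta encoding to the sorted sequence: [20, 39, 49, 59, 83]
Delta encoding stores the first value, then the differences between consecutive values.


First value: 20
Deltas:
  39 - 20 = 19
  49 - 39 = 10
  59 - 49 = 10
  83 - 59 = 24


Delta encoded: [20, 19, 10, 10, 24]


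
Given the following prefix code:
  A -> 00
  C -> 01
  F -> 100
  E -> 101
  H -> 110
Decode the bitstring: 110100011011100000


Decoding step by step:
Bits 110 -> H
Bits 100 -> F
Bits 01 -> C
Bits 101 -> E
Bits 110 -> H
Bits 00 -> A
Bits 00 -> A


Decoded message: HFCEHAA


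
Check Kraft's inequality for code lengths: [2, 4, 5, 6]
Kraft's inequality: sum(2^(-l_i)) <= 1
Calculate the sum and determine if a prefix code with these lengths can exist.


Sum = 2^(-2) + 2^(-4) + 2^(-5) + 2^(-6)
    = 0.25 + 0.0625 + 0.03125 + 0.015625
    = 23/64 = 0.359375
Since 0.359375 <= 1, Kraft's inequality IS satisfied.
A prefix code with these lengths CAN exist.

Kraft sum = 0.359375. Satisfied.


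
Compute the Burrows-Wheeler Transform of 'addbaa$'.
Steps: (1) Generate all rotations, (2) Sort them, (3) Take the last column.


Rotations (sorted):
  0: $addbaa -> last char: a
  1: a$addba -> last char: a
  2: aa$addb -> last char: b
  3: addbaa$ -> last char: $
  4: baa$add -> last char: d
  5: dbaa$ad -> last char: d
  6: ddbaa$a -> last char: a


BWT = aab$dda


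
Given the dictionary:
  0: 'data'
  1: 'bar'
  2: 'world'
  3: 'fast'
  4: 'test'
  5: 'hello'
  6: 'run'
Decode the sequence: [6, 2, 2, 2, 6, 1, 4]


Look up each index in the dictionary:
  6 -> 'run'
  2 -> 'world'
  2 -> 'world'
  2 -> 'world'
  6 -> 'run'
  1 -> 'bar'
  4 -> 'test'

Decoded: "run world world world run bar test"


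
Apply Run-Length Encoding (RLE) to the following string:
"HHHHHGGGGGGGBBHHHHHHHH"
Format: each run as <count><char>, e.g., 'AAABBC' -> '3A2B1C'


Scanning runs left to right:
  i=0: run of 'H' x 5 -> '5H'
  i=5: run of 'G' x 7 -> '7G'
  i=12: run of 'B' x 2 -> '2B'
  i=14: run of 'H' x 8 -> '8H'

RLE = 5H7G2B8H


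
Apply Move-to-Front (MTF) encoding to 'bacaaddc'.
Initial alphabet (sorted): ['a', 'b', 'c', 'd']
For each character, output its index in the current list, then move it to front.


MTF encoding:
'b': index 1 in ['a', 'b', 'c', 'd'] -> ['b', 'a', 'c', 'd']
'a': index 1 in ['b', 'a', 'c', 'd'] -> ['a', 'b', 'c', 'd']
'c': index 2 in ['a', 'b', 'c', 'd'] -> ['c', 'a', 'b', 'd']
'a': index 1 in ['c', 'a', 'b', 'd'] -> ['a', 'c', 'b', 'd']
'a': index 0 in ['a', 'c', 'b', 'd'] -> ['a', 'c', 'b', 'd']
'd': index 3 in ['a', 'c', 'b', 'd'] -> ['d', 'a', 'c', 'b']
'd': index 0 in ['d', 'a', 'c', 'b'] -> ['d', 'a', 'c', 'b']
'c': index 2 in ['d', 'a', 'c', 'b'] -> ['c', 'd', 'a', 'b']


Output: [1, 1, 2, 1, 0, 3, 0, 2]


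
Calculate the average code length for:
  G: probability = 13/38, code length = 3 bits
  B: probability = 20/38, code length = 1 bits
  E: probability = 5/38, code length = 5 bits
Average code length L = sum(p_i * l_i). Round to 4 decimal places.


Weighted contributions p_i * l_i:
  G: (13/38) * 3 = 39/38
  B: (20/38) * 1 = 20/38
  E: (5/38) * 5 = 25/38
Sum = (39 + 20 + 25)/38 = 84/38

L = 84/38 = 2.2105 bits/symbol


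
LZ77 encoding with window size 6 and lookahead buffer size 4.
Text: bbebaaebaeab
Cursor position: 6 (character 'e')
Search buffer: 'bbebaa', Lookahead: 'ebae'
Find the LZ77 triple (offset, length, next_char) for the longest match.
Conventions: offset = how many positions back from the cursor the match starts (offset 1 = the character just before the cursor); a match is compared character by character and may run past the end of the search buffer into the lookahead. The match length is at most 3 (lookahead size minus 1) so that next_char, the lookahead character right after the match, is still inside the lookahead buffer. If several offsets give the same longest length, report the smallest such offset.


Try each offset into the search buffer:
  offset=1 (pos 5, char 'a'): match length 0
  offset=2 (pos 4, char 'a'): match length 0
  offset=3 (pos 3, char 'b'): match length 0
  offset=4 (pos 2, char 'e'): match length 3
  offset=5 (pos 1, char 'b'): match length 0
  offset=6 (pos 0, char 'b'): match length 0
Longest match has length 3 at offset 4.
next_char = character at position 6 + 3 = 9 -> 'e'

Best match: offset=4, length=3 (matching 'eba' starting at position 2)
LZ77 triple: (4, 3, 'e')


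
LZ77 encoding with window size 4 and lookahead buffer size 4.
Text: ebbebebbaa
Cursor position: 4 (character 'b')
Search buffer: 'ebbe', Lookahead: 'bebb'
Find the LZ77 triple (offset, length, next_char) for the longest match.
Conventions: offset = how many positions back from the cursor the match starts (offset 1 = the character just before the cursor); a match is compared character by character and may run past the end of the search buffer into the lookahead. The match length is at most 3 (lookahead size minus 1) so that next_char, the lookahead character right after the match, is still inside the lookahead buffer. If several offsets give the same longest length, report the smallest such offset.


Try each offset into the search buffer:
  offset=1 (pos 3, char 'e'): match length 0
  offset=2 (pos 2, char 'b'): match length 3
  offset=3 (pos 1, char 'b'): match length 1
  offset=4 (pos 0, char 'e'): match length 0
Longest match has length 3 at offset 2.
next_char = character at position 4 + 3 = 7 -> 'b'

Best match: offset=2, length=3 (matching 'beb' starting at position 2)
LZ77 triple: (2, 3, 'b')


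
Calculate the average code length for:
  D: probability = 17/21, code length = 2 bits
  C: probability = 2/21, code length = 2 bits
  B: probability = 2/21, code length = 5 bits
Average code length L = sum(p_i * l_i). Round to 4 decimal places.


Weighted contributions p_i * l_i:
  D: (17/21) * 2 = 34/21
  C: (2/21) * 2 = 4/21
  B: (2/21) * 5 = 10/21
Sum = (34 + 4 + 10)/21 = 48/21

L = 48/21 = 2.2857 bits/symbol


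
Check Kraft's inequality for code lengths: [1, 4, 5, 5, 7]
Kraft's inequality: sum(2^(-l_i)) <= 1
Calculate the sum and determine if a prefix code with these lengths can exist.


Sum = 2^(-1) + 2^(-4) + 2^(-5) + 2^(-5) + 2^(-7)
    = 0.5 + 0.0625 + 0.03125 + 0.03125 + 0.0078125
    = 81/128 = 0.6328125
Since 0.6328125 <= 1, Kraft's inequality IS satisfied.
A prefix code with these lengths CAN exist.

Kraft sum = 0.6328125. Satisfied.


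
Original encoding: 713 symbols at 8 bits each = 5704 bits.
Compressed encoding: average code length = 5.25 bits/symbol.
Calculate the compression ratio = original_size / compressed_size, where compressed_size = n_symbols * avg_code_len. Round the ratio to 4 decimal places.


original_size = n_symbols * orig_bits = 713 * 8 = 5704 bits
compressed_size = n_symbols * avg_code_len = 713 * 5.25 = 3743.25 bits
ratio = original_size / compressed_size = 5704 / 3743.25 = 1.5238

Compression ratio = 1.5238


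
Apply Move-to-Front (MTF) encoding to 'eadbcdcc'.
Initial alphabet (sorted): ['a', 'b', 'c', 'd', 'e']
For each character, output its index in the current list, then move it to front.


MTF encoding:
'e': index 4 in ['a', 'b', 'c', 'd', 'e'] -> ['e', 'a', 'b', 'c', 'd']
'a': index 1 in ['e', 'a', 'b', 'c', 'd'] -> ['a', 'e', 'b', 'c', 'd']
'd': index 4 in ['a', 'e', 'b', 'c', 'd'] -> ['d', 'a', 'e', 'b', 'c']
'b': index 3 in ['d', 'a', 'e', 'b', 'c'] -> ['b', 'd', 'a', 'e', 'c']
'c': index 4 in ['b', 'd', 'a', 'e', 'c'] -> ['c', 'b', 'd', 'a', 'e']
'd': index 2 in ['c', 'b', 'd', 'a', 'e'] -> ['d', 'c', 'b', 'a', 'e']
'c': index 1 in ['d', 'c', 'b', 'a', 'e'] -> ['c', 'd', 'b', 'a', 'e']
'c': index 0 in ['c', 'd', 'b', 'a', 'e'] -> ['c', 'd', 'b', 'a', 'e']


Output: [4, 1, 4, 3, 4, 2, 1, 0]


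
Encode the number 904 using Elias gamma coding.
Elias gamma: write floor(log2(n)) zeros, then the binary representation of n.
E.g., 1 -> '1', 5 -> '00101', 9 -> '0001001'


num_bits = floor(log2(904)) + 1 = 10
leading_zeros = num_bits - 1 = 9
binary(904) = 1110001000

Elias gamma(904) = '000000000' + '1110001000' = 0000000001110001000 (19 bits)


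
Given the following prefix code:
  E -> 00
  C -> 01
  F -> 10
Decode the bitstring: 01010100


Decoding step by step:
Bits 01 -> C
Bits 01 -> C
Bits 01 -> C
Bits 00 -> E


Decoded message: CCCE


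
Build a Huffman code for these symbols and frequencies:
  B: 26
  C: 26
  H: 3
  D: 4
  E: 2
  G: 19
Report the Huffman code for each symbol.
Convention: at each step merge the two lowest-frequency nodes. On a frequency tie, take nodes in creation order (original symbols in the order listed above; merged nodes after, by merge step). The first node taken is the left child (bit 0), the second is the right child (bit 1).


Huffman tree construction:
Step 1: Merge E(2) + H(3) = 5
Step 2: Merge D(4) + (E+H)(5) = 9
Step 3: Merge (D+(E+H))(9) + G(19) = 28
Step 4: Merge B(26) + C(26) = 52
Step 5: Merge ((D+(E+H))+G)(28) + (B+C)(52) = 80
Read each symbol's code off the tree from the root (left child = 0, right child = 1).

Codes:
  B: 10 (length 2)
  C: 11 (length 2)
  H: 0011 (length 4)
  D: 000 (length 3)
  E: 0010 (length 4)
  G: 01 (length 2)
Average code length: 174/80 = 2.1750 bits/symbol


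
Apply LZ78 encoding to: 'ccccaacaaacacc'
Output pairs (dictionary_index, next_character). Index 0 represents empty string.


LZ78 encoding steps:
Dictionary: {0: ''}
Step 1: w='' (idx 0), next='c' -> output (0, 'c'), add 'c' as idx 1
Step 2: w='c' (idx 1), next='c' -> output (1, 'c'), add 'cc' as idx 2
Step 3: w='c' (idx 1), next='a' -> output (1, 'a'), add 'ca' as idx 3
Step 4: w='' (idx 0), next='a' -> output (0, 'a'), add 'a' as idx 4
Step 5: w='ca' (idx 3), next='a' -> output (3, 'a'), add 'caa' as idx 5
Step 6: w='a' (idx 4), next='c' -> output (4, 'c'), add 'ac' as idx 6
Step 7: w='ac' (idx 6), next='c' -> output (6, 'c'), add 'acc' as idx 7


Encoded: [(0, 'c'), (1, 'c'), (1, 'a'), (0, 'a'), (3, 'a'), (4, 'c'), (6, 'c')]


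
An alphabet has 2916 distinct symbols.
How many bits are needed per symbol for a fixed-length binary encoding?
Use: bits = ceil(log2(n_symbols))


log2(2916) = 11.5098
Bracket: 2^11 = 2048 < 2916 <= 2^12 = 4096
So ceil(log2(2916)) = 12

bits = ceil(log2(2916)) = ceil(11.5098) = 12 bits


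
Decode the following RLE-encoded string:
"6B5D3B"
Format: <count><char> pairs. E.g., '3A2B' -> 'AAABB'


Expanding each <count><char> pair:
  6B -> 'BBBBBB'
  5D -> 'DDDDD'
  3B -> 'BBB'

Decoded = BBBBBBDDDDDBBB


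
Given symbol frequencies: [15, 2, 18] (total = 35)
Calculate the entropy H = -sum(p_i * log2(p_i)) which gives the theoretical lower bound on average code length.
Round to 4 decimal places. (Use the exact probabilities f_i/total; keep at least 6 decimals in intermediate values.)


Per-symbol terms -p_i * log2(p_i) with p_i = f_i/35:
  p = 15/35 = 0.428571: log2(p) = -1.222392, -p*log2(p) = 0.523882
  p = 2/35 = 0.057143: log2(p) = -4.129283, -p*log2(p) = 0.235959
  p = 18/35 = 0.514286: log2(p) = -0.959358, -p*log2(p) = 0.493384
H = 0.523882 + 0.235959 + 0.493384 = 1.253225

H = 1.2532 bits/symbol


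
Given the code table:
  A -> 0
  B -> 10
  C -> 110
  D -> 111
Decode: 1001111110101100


Decoding:
10 -> B
0 -> A
111 -> D
111 -> D
0 -> A
10 -> B
110 -> C
0 -> A


Result: BADDABCA


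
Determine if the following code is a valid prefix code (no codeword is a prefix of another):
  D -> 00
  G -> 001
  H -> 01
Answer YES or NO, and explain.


Checking each pair (does one codeword prefix another?):
  D='00' vs G='001': prefix -- VIOLATION

NO -- this is NOT a valid prefix code. D (00) is a prefix of G (001).


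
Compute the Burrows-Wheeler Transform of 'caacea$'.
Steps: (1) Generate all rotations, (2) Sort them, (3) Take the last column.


Rotations (sorted):
  0: $caacea -> last char: a
  1: a$caace -> last char: e
  2: aacea$c -> last char: c
  3: acea$ca -> last char: a
  4: caacea$ -> last char: $
  5: cea$caa -> last char: a
  6: ea$caac -> last char: c


BWT = aeca$ac


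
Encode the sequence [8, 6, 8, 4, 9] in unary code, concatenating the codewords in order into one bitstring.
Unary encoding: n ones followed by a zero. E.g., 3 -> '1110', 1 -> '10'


Encode each number as n ones followed by a terminating 0:
  8 -> 111111110 (9 bits)
  6 -> 1111110 (7 bits)
  8 -> 111111110 (9 bits)
  4 -> 11110 (5 bits)
  9 -> 1111111110 (10 bits)
Total length = 9 + 7 + 9 + 5 + 10 = 40 bits.

Unary([8, 6, 8, 4, 9]) = 1111111101111110111111110111101111111110 (40 bits)


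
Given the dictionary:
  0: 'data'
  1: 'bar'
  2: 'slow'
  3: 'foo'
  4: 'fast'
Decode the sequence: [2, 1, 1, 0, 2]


Look up each index in the dictionary:
  2 -> 'slow'
  1 -> 'bar'
  1 -> 'bar'
  0 -> 'data'
  2 -> 'slow'

Decoded: "slow bar bar data slow"


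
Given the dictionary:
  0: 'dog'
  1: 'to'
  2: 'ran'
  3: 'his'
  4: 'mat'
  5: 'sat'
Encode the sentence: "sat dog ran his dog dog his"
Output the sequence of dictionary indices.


Look up each word in the dictionary:
  'sat' -> 5
  'dog' -> 0
  'ran' -> 2
  'his' -> 3
  'dog' -> 0
  'dog' -> 0
  'his' -> 3

Encoded: [5, 0, 2, 3, 0, 0, 3]


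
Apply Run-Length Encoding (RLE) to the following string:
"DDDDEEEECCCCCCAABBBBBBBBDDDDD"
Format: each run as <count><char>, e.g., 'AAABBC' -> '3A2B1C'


Scanning runs left to right:
  i=0: run of 'D' x 4 -> '4D'
  i=4: run of 'E' x 4 -> '4E'
  i=8: run of 'C' x 6 -> '6C'
  i=14: run of 'A' x 2 -> '2A'
  i=16: run of 'B' x 8 -> '8B'
  i=24: run of 'D' x 5 -> '5D'

RLE = 4D4E6C2A8B5D


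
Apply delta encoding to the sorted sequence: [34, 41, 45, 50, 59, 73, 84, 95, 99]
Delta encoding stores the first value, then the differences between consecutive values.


First value: 34
Deltas:
  41 - 34 = 7
  45 - 41 = 4
  50 - 45 = 5
  59 - 50 = 9
  73 - 59 = 14
  84 - 73 = 11
  95 - 84 = 11
  99 - 95 = 4


Delta encoded: [34, 7, 4, 5, 9, 14, 11, 11, 4]


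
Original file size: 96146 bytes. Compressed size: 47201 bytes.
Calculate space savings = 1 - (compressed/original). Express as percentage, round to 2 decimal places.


ratio = compressed/original = 47201/96146 = 0.49093
savings = 1 - ratio = 1 - 0.49093 = 0.50907
as a percentage: 0.50907 * 100 = 50.91%

Space savings = 1 - 47201/96146 = 50.91%


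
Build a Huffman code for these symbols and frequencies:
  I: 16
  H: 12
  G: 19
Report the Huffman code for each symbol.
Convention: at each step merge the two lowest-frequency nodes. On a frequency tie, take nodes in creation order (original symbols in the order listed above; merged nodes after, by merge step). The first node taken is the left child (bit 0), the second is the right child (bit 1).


Huffman tree construction:
Step 1: Merge H(12) + I(16) = 28
Step 2: Merge G(19) + (H+I)(28) = 47
Read each symbol's code off the tree from the root (left child = 0, right child = 1).

Codes:
  I: 11 (length 2)
  H: 10 (length 2)
  G: 0 (length 1)
Average code length: 75/47 = 1.5957 bits/symbol


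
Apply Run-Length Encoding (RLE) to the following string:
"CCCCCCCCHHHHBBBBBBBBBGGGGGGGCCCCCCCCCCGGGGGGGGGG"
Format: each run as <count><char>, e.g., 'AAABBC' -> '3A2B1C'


Scanning runs left to right:
  i=0: run of 'C' x 8 -> '8C'
  i=8: run of 'H' x 4 -> '4H'
  i=12: run of 'B' x 9 -> '9B'
  i=21: run of 'G' x 7 -> '7G'
  i=28: run of 'C' x 10 -> '10C'
  i=38: run of 'G' x 10 -> '10G'

RLE = 8C4H9B7G10C10G


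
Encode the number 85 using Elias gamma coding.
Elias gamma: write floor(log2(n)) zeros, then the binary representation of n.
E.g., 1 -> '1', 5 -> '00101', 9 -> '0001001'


num_bits = floor(log2(85)) + 1 = 7
leading_zeros = num_bits - 1 = 6
binary(85) = 1010101

Elias gamma(85) = '000000' + '1010101' = 0000001010101 (13 bits)


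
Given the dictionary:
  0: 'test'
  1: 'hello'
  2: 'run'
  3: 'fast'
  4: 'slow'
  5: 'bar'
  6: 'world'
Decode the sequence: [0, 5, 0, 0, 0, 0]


Look up each index in the dictionary:
  0 -> 'test'
  5 -> 'bar'
  0 -> 'test'
  0 -> 'test'
  0 -> 'test'
  0 -> 'test'

Decoded: "test bar test test test test"


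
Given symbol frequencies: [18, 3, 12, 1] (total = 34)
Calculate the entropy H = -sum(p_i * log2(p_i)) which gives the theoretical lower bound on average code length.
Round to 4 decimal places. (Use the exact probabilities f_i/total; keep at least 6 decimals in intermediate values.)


Per-symbol terms -p_i * log2(p_i) with p_i = f_i/34:
  p = 18/34 = 0.529412: log2(p) = -0.917538, -p*log2(p) = 0.485755
  p = 3/34 = 0.088235: log2(p) = -3.502500, -p*log2(p) = 0.309044
  p = 12/34 = 0.352941: log2(p) = -1.502500, -p*log2(p) = 0.530294
  p = 1/34 = 0.029412: log2(p) = -5.087463, -p*log2(p) = 0.149631
H = 0.485755 + 0.309044 + 0.530294 + 0.149631 = 1.474724

H = 1.4747 bits/symbol


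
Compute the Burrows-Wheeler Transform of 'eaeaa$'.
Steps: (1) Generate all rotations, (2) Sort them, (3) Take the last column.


Rotations (sorted):
  0: $eaeaa -> last char: a
  1: a$eaea -> last char: a
  2: aa$eae -> last char: e
  3: aeaa$e -> last char: e
  4: eaa$ea -> last char: a
  5: eaeaa$ -> last char: $


BWT = aaeea$


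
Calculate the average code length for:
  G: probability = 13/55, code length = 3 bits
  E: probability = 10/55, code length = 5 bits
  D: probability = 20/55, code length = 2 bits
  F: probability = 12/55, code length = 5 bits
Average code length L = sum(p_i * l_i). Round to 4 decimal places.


Weighted contributions p_i * l_i:
  G: (13/55) * 3 = 39/55
  E: (10/55) * 5 = 50/55
  D: (20/55) * 2 = 40/55
  F: (12/55) * 5 = 60/55
Sum = (39 + 50 + 40 + 60)/55 = 189/55

L = 189/55 = 3.4364 bits/symbol


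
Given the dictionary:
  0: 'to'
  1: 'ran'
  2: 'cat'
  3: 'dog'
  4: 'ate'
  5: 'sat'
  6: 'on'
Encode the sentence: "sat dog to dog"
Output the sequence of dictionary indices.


Look up each word in the dictionary:
  'sat' -> 5
  'dog' -> 3
  'to' -> 0
  'dog' -> 3

Encoded: [5, 3, 0, 3]


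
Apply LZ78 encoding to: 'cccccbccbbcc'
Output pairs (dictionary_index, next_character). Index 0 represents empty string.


LZ78 encoding steps:
Dictionary: {0: ''}
Step 1: w='' (idx 0), next='c' -> output (0, 'c'), add 'c' as idx 1
Step 2: w='c' (idx 1), next='c' -> output (1, 'c'), add 'cc' as idx 2
Step 3: w='cc' (idx 2), next='b' -> output (2, 'b'), add 'ccb' as idx 3
Step 4: w='ccb' (idx 3), next='b' -> output (3, 'b'), add 'ccbb' as idx 4
Step 5: w='cc' (idx 2), end of input -> output (2, '')


Encoded: [(0, 'c'), (1, 'c'), (2, 'b'), (3, 'b'), (2, '')]


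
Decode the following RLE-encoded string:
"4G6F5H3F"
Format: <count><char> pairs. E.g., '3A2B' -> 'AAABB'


Expanding each <count><char> pair:
  4G -> 'GGGG'
  6F -> 'FFFFFF'
  5H -> 'HHHHH'
  3F -> 'FFF'

Decoded = GGGGFFFFFFHHHHHFFF


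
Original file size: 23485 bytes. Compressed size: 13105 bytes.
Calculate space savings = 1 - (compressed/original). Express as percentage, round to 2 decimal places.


ratio = compressed/original = 13105/23485 = 0.558016
savings = 1 - ratio = 1 - 0.558016 = 0.441984
as a percentage: 0.441984 * 100 = 44.2%

Space savings = 1 - 13105/23485 = 44.2%


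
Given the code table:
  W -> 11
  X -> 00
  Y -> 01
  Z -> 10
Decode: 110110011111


Decoding:
11 -> W
01 -> Y
10 -> Z
01 -> Y
11 -> W
11 -> W


Result: WYZYWW


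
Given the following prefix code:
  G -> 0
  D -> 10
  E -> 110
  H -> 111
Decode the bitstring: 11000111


Decoding step by step:
Bits 110 -> E
Bits 0 -> G
Bits 0 -> G
Bits 111 -> H


Decoded message: EGGH


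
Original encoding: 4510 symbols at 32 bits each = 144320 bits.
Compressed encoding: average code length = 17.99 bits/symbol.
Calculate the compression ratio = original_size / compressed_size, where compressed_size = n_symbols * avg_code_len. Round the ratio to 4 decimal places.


original_size = n_symbols * orig_bits = 4510 * 32 = 144320 bits
compressed_size = n_symbols * avg_code_len = 4510 * 17.99 = 81134.9 bits
ratio = original_size / compressed_size = 144320 / 81134.9 = 1.7788

Compression ratio = 1.7788


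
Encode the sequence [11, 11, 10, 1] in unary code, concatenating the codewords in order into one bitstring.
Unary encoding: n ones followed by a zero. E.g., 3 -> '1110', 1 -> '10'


Encode each number as n ones followed by a terminating 0:
  11 -> 111111111110 (12 bits)
  11 -> 111111111110 (12 bits)
  10 -> 11111111110 (11 bits)
  1 -> 10 (2 bits)
Total length = 12 + 12 + 11 + 2 = 37 bits.

Unary([11, 11, 10, 1]) = 1111111111101111111111101111111111010 (37 bits)


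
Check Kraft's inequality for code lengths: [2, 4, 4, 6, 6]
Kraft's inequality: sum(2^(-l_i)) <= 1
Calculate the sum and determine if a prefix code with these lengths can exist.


Sum = 2^(-2) + 2^(-4) + 2^(-4) + 2^(-6) + 2^(-6)
    = 0.25 + 0.0625 + 0.0625 + 0.015625 + 0.015625
    = 26/64 = 0.40625
Since 0.40625 <= 1, Kraft's inequality IS satisfied.
A prefix code with these lengths CAN exist.

Kraft sum = 0.40625. Satisfied.


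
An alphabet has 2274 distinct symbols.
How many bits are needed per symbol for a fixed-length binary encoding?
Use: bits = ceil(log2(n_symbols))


log2(2274) = 11.151
Bracket: 2^11 = 2048 < 2274 <= 2^12 = 4096
So ceil(log2(2274)) = 12

bits = ceil(log2(2274)) = ceil(11.151) = 12 bits


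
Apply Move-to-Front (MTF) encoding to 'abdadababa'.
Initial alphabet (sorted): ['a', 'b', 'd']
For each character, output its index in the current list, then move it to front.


MTF encoding:
'a': index 0 in ['a', 'b', 'd'] -> ['a', 'b', 'd']
'b': index 1 in ['a', 'b', 'd'] -> ['b', 'a', 'd']
'd': index 2 in ['b', 'a', 'd'] -> ['d', 'b', 'a']
'a': index 2 in ['d', 'b', 'a'] -> ['a', 'd', 'b']
'd': index 1 in ['a', 'd', 'b'] -> ['d', 'a', 'b']
'a': index 1 in ['d', 'a', 'b'] -> ['a', 'd', 'b']
'b': index 2 in ['a', 'd', 'b'] -> ['b', 'a', 'd']
'a': index 1 in ['b', 'a', 'd'] -> ['a', 'b', 'd']
'b': index 1 in ['a', 'b', 'd'] -> ['b', 'a', 'd']
'a': index 1 in ['b', 'a', 'd'] -> ['a', 'b', 'd']


Output: [0, 1, 2, 2, 1, 1, 2, 1, 1, 1]


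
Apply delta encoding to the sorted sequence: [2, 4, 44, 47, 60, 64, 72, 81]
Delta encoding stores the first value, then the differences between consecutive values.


First value: 2
Deltas:
  4 - 2 = 2
  44 - 4 = 40
  47 - 44 = 3
  60 - 47 = 13
  64 - 60 = 4
  72 - 64 = 8
  81 - 72 = 9


Delta encoded: [2, 2, 40, 3, 13, 4, 8, 9]


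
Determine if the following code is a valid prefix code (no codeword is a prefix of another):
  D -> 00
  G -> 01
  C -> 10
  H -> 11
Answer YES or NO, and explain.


Checking each pair (does one codeword prefix another?):
  D='00' vs G='01': no prefix
  D='00' vs C='10': no prefix
  D='00' vs H='11': no prefix
  G='01' vs D='00': no prefix
  G='01' vs C='10': no prefix
  G='01' vs H='11': no prefix
  C='10' vs D='00': no prefix
  C='10' vs G='01': no prefix
  C='10' vs H='11': no prefix
  H='11' vs D='00': no prefix
  H='11' vs G='01': no prefix
  H='11' vs C='10': no prefix
No violation found over all pairs.

YES -- this is a valid prefix code. No codeword is a prefix of any other codeword.


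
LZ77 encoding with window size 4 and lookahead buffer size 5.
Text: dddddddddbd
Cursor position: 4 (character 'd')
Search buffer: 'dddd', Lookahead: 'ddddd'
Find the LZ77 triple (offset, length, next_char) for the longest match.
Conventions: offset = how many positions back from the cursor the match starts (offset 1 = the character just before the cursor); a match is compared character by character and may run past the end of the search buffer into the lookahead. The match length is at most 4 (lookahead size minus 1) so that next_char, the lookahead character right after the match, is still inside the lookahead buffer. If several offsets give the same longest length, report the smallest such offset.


Try each offset into the search buffer:
  offset=1 (pos 3, char 'd'): match length 4
  offset=2 (pos 2, char 'd'): match length 4
  offset=3 (pos 1, char 'd'): match length 4
  offset=4 (pos 0, char 'd'): match length 4
Longest match has length 4, found at offsets 1, 2, 3, 4; take the smallest, offset 1.
next_char = character at position 4 + 4 = 8 -> 'd'

Best match: offset=1, length=4 (matching 'dddd' starting at position 3)
LZ77 triple: (1, 4, 'd')


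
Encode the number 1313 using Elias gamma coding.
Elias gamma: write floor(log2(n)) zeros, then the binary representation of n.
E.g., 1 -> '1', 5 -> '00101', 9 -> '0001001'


num_bits = floor(log2(1313)) + 1 = 11
leading_zeros = num_bits - 1 = 10
binary(1313) = 10100100001

Elias gamma(1313) = '0000000000' + '10100100001' = 000000000010100100001 (21 bits)


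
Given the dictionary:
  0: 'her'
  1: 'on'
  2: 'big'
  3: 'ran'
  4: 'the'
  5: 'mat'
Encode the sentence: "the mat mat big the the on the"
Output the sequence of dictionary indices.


Look up each word in the dictionary:
  'the' -> 4
  'mat' -> 5
  'mat' -> 5
  'big' -> 2
  'the' -> 4
  'the' -> 4
  'on' -> 1
  'the' -> 4

Encoded: [4, 5, 5, 2, 4, 4, 1, 4]


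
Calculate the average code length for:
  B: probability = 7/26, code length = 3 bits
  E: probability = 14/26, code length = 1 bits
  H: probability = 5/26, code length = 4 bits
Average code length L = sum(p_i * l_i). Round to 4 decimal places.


Weighted contributions p_i * l_i:
  B: (7/26) * 3 = 21/26
  E: (14/26) * 1 = 14/26
  H: (5/26) * 4 = 20/26
Sum = (21 + 14 + 20)/26 = 55/26

L = 55/26 = 2.1154 bits/symbol


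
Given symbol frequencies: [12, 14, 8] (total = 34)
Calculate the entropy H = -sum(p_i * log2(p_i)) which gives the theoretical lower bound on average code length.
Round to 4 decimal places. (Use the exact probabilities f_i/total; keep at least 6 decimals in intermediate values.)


Per-symbol terms -p_i * log2(p_i) with p_i = f_i/34:
  p = 12/34 = 0.352941: log2(p) = -1.502500, -p*log2(p) = 0.530294
  p = 14/34 = 0.411765: log2(p) = -1.280108, -p*log2(p) = 0.527103
  p = 8/34 = 0.235294: log2(p) = -2.087463, -p*log2(p) = 0.491168
H = 0.530294 + 0.527103 + 0.491168 = 1.548565

H = 1.5486 bits/symbol


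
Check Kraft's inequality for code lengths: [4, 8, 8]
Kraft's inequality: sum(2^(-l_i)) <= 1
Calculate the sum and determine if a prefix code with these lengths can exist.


Sum = 2^(-4) + 2^(-8) + 2^(-8)
    = 0.0625 + 0.00390625 + 0.00390625
    = 18/256 = 0.0703125
Since 0.0703125 <= 1, Kraft's inequality IS satisfied.
A prefix code with these lengths CAN exist.

Kraft sum = 0.0703125. Satisfied.


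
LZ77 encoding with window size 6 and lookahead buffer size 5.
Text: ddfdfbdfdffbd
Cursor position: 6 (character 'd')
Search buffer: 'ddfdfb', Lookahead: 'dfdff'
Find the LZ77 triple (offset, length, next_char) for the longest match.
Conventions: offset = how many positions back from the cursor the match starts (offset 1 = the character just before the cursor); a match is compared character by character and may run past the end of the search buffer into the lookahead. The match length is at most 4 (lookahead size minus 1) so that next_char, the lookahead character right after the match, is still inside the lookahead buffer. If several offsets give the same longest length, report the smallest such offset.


Try each offset into the search buffer:
  offset=1 (pos 5, char 'b'): match length 0
  offset=2 (pos 4, char 'f'): match length 0
  offset=3 (pos 3, char 'd'): match length 2
  offset=4 (pos 2, char 'f'): match length 0
  offset=5 (pos 1, char 'd'): match length 4
  offset=6 (pos 0, char 'd'): match length 1
Longest match has length 4 at offset 5.
next_char = character at position 6 + 4 = 10 -> 'f'

Best match: offset=5, length=4 (matching 'dfdf' starting at position 1)
LZ77 triple: (5, 4, 'f')


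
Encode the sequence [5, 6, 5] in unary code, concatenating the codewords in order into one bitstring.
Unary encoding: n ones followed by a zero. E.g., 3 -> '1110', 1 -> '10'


Encode each number as n ones followed by a terminating 0:
  5 -> 111110 (6 bits)
  6 -> 1111110 (7 bits)
  5 -> 111110 (6 bits)
Total length = 6 + 7 + 6 = 19 bits.

Unary([5, 6, 5]) = 1111101111110111110 (19 bits)


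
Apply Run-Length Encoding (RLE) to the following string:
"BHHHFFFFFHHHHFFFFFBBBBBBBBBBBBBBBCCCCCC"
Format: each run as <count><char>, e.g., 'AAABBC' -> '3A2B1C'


Scanning runs left to right:
  i=0: run of 'B' x 1 -> '1B'
  i=1: run of 'H' x 3 -> '3H'
  i=4: run of 'F' x 5 -> '5F'
  i=9: run of 'H' x 4 -> '4H'
  i=13: run of 'F' x 5 -> '5F'
  i=18: run of 'B' x 15 -> '15B'
  i=33: run of 'C' x 6 -> '6C'

RLE = 1B3H5F4H5F15B6C


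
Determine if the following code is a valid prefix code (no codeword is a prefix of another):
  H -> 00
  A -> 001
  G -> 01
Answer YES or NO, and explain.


Checking each pair (does one codeword prefix another?):
  H='00' vs A='001': prefix -- VIOLATION

NO -- this is NOT a valid prefix code. H (00) is a prefix of A (001).


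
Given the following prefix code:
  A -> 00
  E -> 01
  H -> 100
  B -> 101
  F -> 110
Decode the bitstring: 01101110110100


Decoding step by step:
Bits 01 -> E
Bits 101 -> B
Bits 110 -> F
Bits 110 -> F
Bits 100 -> H


Decoded message: EBFFH


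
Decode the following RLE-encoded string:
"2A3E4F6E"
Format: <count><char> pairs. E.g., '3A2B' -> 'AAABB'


Expanding each <count><char> pair:
  2A -> 'AA'
  3E -> 'EEE'
  4F -> 'FFFF'
  6E -> 'EEEEEE'

Decoded = AAEEEFFFFEEEEEE


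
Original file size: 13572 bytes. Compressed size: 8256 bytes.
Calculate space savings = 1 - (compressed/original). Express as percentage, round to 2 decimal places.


ratio = compressed/original = 8256/13572 = 0.608311
savings = 1 - ratio = 1 - 0.608311 = 0.391689
as a percentage: 0.391689 * 100 = 39.17%

Space savings = 1 - 8256/13572 = 39.17%


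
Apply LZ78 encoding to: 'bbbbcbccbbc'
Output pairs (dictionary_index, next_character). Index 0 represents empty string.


LZ78 encoding steps:
Dictionary: {0: ''}
Step 1: w='' (idx 0), next='b' -> output (0, 'b'), add 'b' as idx 1
Step 2: w='b' (idx 1), next='b' -> output (1, 'b'), add 'bb' as idx 2
Step 3: w='b' (idx 1), next='c' -> output (1, 'c'), add 'bc' as idx 3
Step 4: w='bc' (idx 3), next='c' -> output (3, 'c'), add 'bcc' as idx 4
Step 5: w='bb' (idx 2), next='c' -> output (2, 'c'), add 'bbc' as idx 5


Encoded: [(0, 'b'), (1, 'b'), (1, 'c'), (3, 'c'), (2, 'c')]


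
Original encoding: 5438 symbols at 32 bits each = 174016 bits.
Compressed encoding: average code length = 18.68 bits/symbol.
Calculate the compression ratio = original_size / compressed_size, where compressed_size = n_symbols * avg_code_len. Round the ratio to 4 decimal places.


original_size = n_symbols * orig_bits = 5438 * 32 = 174016 bits
compressed_size = n_symbols * avg_code_len = 5438 * 18.68 = 101581.84 bits
ratio = original_size / compressed_size = 174016 / 101581.84 = 1.7131

Compression ratio = 1.7131


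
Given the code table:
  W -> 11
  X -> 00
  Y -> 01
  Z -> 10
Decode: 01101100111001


Decoding:
01 -> Y
10 -> Z
11 -> W
00 -> X
11 -> W
10 -> Z
01 -> Y


Result: YZWXWZY


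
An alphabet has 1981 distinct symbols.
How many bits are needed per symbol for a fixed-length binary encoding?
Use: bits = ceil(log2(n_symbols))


log2(1981) = 10.952
Bracket: 2^10 = 1024 < 1981 <= 2^11 = 2048
So ceil(log2(1981)) = 11

bits = ceil(log2(1981)) = ceil(10.952) = 11 bits


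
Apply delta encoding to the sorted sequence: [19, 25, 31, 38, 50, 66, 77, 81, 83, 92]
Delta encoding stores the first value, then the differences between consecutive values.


First value: 19
Deltas:
  25 - 19 = 6
  31 - 25 = 6
  38 - 31 = 7
  50 - 38 = 12
  66 - 50 = 16
  77 - 66 = 11
  81 - 77 = 4
  83 - 81 = 2
  92 - 83 = 9


Delta encoded: [19, 6, 6, 7, 12, 16, 11, 4, 2, 9]


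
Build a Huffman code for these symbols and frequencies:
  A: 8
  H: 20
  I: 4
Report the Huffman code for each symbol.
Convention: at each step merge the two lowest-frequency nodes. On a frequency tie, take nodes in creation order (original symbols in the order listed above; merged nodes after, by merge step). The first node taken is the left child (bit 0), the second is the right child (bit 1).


Huffman tree construction:
Step 1: Merge I(4) + A(8) = 12
Step 2: Merge (I+A)(12) + H(20) = 32
Read each symbol's code off the tree from the root (left child = 0, right child = 1).

Codes:
  A: 01 (length 2)
  H: 1 (length 1)
  I: 00 (length 2)
Average code length: 44/32 = 1.3750 bits/symbol


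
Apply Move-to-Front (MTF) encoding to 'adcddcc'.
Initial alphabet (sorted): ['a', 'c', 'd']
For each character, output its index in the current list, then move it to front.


MTF encoding:
'a': index 0 in ['a', 'c', 'd'] -> ['a', 'c', 'd']
'd': index 2 in ['a', 'c', 'd'] -> ['d', 'a', 'c']
'c': index 2 in ['d', 'a', 'c'] -> ['c', 'd', 'a']
'd': index 1 in ['c', 'd', 'a'] -> ['d', 'c', 'a']
'd': index 0 in ['d', 'c', 'a'] -> ['d', 'c', 'a']
'c': index 1 in ['d', 'c', 'a'] -> ['c', 'd', 'a']
'c': index 0 in ['c', 'd', 'a'] -> ['c', 'd', 'a']


Output: [0, 2, 2, 1, 0, 1, 0]


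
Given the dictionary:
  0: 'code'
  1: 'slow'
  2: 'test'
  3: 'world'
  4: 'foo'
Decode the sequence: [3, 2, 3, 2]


Look up each index in the dictionary:
  3 -> 'world'
  2 -> 'test'
  3 -> 'world'
  2 -> 'test'

Decoded: "world test world test"


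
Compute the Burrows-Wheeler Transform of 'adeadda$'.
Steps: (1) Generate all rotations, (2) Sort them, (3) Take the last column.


Rotations (sorted):
  0: $adeadda -> last char: a
  1: a$adeadd -> last char: d
  2: adda$ade -> last char: e
  3: adeadda$ -> last char: $
  4: da$adead -> last char: d
  5: dda$adea -> last char: a
  6: deadda$a -> last char: a
  7: eadda$ad -> last char: d


BWT = ade$daad


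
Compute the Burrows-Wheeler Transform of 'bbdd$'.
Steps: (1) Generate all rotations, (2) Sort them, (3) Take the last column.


Rotations (sorted):
  0: $bbdd -> last char: d
  1: bbdd$ -> last char: $
  2: bdd$b -> last char: b
  3: d$bbd -> last char: d
  4: dd$bb -> last char: b


BWT = d$bdb


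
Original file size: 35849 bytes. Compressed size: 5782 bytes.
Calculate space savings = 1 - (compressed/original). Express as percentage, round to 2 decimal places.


ratio = compressed/original = 5782/35849 = 0.161288
savings = 1 - ratio = 1 - 0.161288 = 0.838712
as a percentage: 0.838712 * 100 = 83.87%

Space savings = 1 - 5782/35849 = 83.87%


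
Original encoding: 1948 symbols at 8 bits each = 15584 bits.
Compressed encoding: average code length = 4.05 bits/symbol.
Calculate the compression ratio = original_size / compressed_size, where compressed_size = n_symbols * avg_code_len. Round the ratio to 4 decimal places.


original_size = n_symbols * orig_bits = 1948 * 8 = 15584 bits
compressed_size = n_symbols * avg_code_len = 1948 * 4.05 = 7889.4 bits
ratio = original_size / compressed_size = 15584 / 7889.4 = 1.9753

Compression ratio = 1.9753


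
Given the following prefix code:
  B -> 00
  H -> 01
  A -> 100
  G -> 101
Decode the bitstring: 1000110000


Decoding step by step:
Bits 100 -> A
Bits 01 -> H
Bits 100 -> A
Bits 00 -> B


Decoded message: AHAB
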